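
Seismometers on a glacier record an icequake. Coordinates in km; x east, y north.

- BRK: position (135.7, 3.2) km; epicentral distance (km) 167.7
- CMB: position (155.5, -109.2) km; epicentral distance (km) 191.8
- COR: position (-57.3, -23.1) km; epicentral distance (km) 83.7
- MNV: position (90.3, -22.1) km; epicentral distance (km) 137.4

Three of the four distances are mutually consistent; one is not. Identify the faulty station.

CMB

Solve using three stations at a time. Using BRK, COR, MNV (subtract circle equations pairwise → linear system) gives (x, y) ≈ (-24.2, 54.1).
Distances from that point to each station vs reported:
  BRK: calculated 167.9 vs reported 167.7 → residual 0.2 km
  CMB: calculated 242.9 vs reported 191.8 → residual 51.1 km
  COR: calculated 84.0 vs reported 83.7 → residual 0.3 km
  MNV: calculated 137.6 vs reported 137.4 → residual 0.2 km
BRK, COR, MNV are mutually consistent (residuals ≈ 0); CMB is off by 51.1 km.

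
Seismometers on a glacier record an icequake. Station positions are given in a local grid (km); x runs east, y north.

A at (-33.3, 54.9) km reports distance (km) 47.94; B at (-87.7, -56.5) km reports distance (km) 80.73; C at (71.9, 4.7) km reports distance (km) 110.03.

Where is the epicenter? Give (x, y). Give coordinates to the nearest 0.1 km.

x ≈ -38.1 km, y ≈ 7.2 km

Circle about each station: (x + 33.3)² + (y − 54.9)² = 47.94²; (x + 87.7)² + (y + 56.5)² = 80.73²; (x − 71.9)² + (y − 4.7)² = 110.03².
Subtracting pairs of circle equations eliminates x²+y² and gives linear equations (the radical axes):
-108.8 x − 222.8 y = 2541.55
210.4 x − 100.4 y = -8739.56
Solving the 2×2 system: x ≈ -38.1, y ≈ 7.2 km.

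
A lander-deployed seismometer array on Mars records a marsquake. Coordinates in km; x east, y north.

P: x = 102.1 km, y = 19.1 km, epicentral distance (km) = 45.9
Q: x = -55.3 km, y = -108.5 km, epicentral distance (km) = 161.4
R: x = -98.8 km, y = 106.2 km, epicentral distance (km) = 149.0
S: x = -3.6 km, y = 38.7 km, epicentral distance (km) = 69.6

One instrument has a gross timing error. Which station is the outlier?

R

Solve using three stations at a time. Using P, Q, S (subtract circle equations pairwise → linear system) gives (x, y) ≈ (58.0, 6.4).
Distances from that point to each station vs reported:
  P: calculated 45.9 vs reported 45.9 → residual 0.0 km
  Q: calculated 161.4 vs reported 161.4 → residual 0.0 km
  R: calculated 185.9 vs reported 149.0 → residual 36.9 km
  S: calculated 69.6 vs reported 69.6 → residual 0.0 km
P, Q, S are mutually consistent (residuals ≈ 0); R is off by 36.9 km.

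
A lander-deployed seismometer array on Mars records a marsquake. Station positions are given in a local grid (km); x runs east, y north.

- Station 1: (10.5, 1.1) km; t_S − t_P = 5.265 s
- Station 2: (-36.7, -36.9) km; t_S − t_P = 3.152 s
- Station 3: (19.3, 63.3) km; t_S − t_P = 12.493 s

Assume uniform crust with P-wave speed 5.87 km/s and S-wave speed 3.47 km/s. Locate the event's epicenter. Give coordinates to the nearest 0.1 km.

x ≈ -10.0 km, y ≈ -38.6 km

Distance from S−P lag: d = Δt · v_P v_S / (v_P − v_S) = Δt · (5.87·3.47)/(5.87−3.47) ≈ 8.4870·Δt.
So d_Station 1 = 44.68, d_Station 2 = 26.75, d_Station 3 = 106.03 km.
Circle about each station: (x − 10.5)² + (y − 1.1)² = 44.68²; (x + 36.7)² + (y + 36.9)² = 26.75²; (x − 19.3)² + (y − 63.3)² = 106.03².
Subtracting the Station 1 equation from the Station 2 and Station 3 equations removes the quadratic terms:
-94.4 x − 76.0 y = 3877.78
17.6 x + 124.4 y = -4978.14
Solving the 2×2 system: x ≈ -10.0, y ≈ -38.6 km.
Check against Station 1 (with the unrounded x, y): √((x − 10.5)²+(y − 1.1)²) = 44.68 ≈ 44.68 km. ✓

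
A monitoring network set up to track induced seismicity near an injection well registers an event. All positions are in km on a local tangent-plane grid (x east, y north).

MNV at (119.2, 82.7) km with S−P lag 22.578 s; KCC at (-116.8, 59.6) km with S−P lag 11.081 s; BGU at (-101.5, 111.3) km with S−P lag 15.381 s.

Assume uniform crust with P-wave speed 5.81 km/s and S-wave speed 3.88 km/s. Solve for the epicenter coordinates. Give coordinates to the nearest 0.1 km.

(-97.0, -68.3)

Distance from S−P lag: d = Δt · v_P v_S / (v_P − v_S) = Δt · (5.81·3.88)/(5.81−3.88) ≈ 11.6802·Δt.
So d_MNV = 263.72, d_KCC = 129.43, d_BGU = 179.65 km.
Circle about each station: (x − 119.2)² + (y − 82.7)² = 263.72²; (x + 116.8)² + (y − 59.6)² = 129.43²; (x + 101.5)² + (y − 111.3)² = 179.65².
Subtracting the MNV equation from the KCC and BGU equations removes the quadratic terms:
-472.0 x − 46.2 y = 48942.58
-441.4 x + 57.2 y = 38916.13
Solving the 2×2 system: x ≈ -97.0, y ≈ -68.3 km.
Check against MNV (with the unrounded x, y): √((x − 119.2)²+(y − 82.7)²) = 263.70 ≈ 263.72 km. ✓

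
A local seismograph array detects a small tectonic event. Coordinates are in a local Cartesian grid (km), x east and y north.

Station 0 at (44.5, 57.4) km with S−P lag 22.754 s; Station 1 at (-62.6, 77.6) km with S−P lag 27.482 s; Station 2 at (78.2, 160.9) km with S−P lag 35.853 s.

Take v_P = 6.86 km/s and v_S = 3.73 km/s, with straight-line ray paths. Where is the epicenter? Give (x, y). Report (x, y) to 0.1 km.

x ≈ 28.2 km, y ≈ -127.9 km

Distance from S−P lag: d = Δt · v_P v_S / (v_P − v_S) = Δt · (6.86·3.73)/(6.86−3.73) ≈ 8.1750·Δt.
So d_Station 0 = 186.01, d_Station 1 = 224.67, d_Station 2 = 293.10 km.
Circle about each station: (x − 44.5)² + (y − 57.4)² = 186.01²; (x + 62.6)² + (y − 77.6)² = 224.67²; (x − 78.2)² + (y − 160.9)² = 293.10².
Subtracting the Station 0 equation from the Station 1 and Station 2 equations removes the quadratic terms:
-214.2 x + 40.4 y = -11211.38
67.4 x + 207.0 y = -24578.85
Solving the 2×2 system: x ≈ 28.2, y ≈ -127.9 km.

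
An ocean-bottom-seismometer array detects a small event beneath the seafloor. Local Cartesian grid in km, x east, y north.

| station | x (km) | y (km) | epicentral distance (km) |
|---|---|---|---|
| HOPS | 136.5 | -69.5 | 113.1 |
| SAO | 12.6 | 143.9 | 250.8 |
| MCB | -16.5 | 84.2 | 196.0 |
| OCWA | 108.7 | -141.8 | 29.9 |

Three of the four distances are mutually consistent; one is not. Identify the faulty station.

OCWA

Solve using three stations at a time. Using HOPS, SAO, MCB (subtract circle equations pairwise → linear system) gives (x, y) ≈ (29.5, -106.4).
Distances from that point to each station vs reported:
  HOPS: calculated 113.2 vs reported 113.1 → residual 0.1 km
  SAO: calculated 250.8 vs reported 250.8 → residual 0.0 km
  MCB: calculated 196.0 vs reported 196.0 → residual 0.0 km
  OCWA: calculated 86.8 vs reported 29.9 → residual 56.9 km
HOPS, SAO, MCB are mutually consistent (residuals ≈ 0); OCWA is off by 56.9 km.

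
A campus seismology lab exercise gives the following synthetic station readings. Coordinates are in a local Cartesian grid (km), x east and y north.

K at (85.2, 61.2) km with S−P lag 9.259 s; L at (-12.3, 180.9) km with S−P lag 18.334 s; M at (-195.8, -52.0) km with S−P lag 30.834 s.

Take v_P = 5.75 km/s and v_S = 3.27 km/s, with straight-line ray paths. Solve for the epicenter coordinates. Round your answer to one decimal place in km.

Distance from S−P lag: d = Δt · v_P v_S / (v_P − v_S) = Δt · (5.75·3.27)/(5.75−3.27) ≈ 7.5817·Δt.
So d_K = 70.20, d_L = 139.00, d_M = 233.77 km.
Circle about each station: (x − 85.2)² + (y − 61.2)² = 70.20²; (x + 12.3)² + (y − 180.9)² = 139.00²; (x + 195.8)² + (y + 52.0)² = 233.77².
Subtracting pairs of circle equations eliminates x²+y² and gives linear equations (the radical axes):
-195.0 x + 239.4 y = 7478.66
-562.0 x − 226.4 y = -19683.21
Solving the 2×2 system: x ≈ 16.9, y ≈ 45.0 km.

(16.9, 45.0)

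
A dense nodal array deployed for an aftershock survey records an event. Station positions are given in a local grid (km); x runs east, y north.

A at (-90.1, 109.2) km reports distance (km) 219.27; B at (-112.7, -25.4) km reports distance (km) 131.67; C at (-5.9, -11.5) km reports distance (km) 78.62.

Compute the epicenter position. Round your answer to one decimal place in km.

x ≈ 2.2 km, y ≈ -89.7 km

Circle about each station: (x + 90.1)² + (y − 109.2)² = 219.27²; (x + 112.7)² + (y + 25.4)² = 131.67²; (x + 5.9)² + (y + 11.5)² = 78.62².
Subtracting the A equation from the B and C equations removes the quadratic terms:
-45.2 x − 269.2 y = 24046.14
168.4 x − 241.4 y = 22022.64
Solving the 2×2 system: x ≈ 2.2, y ≈ -89.7 km.
Check against A (with the unrounded x, y): √((x + 90.1)²+(y − 109.2)²) = 219.27 ≈ 219.27 km. ✓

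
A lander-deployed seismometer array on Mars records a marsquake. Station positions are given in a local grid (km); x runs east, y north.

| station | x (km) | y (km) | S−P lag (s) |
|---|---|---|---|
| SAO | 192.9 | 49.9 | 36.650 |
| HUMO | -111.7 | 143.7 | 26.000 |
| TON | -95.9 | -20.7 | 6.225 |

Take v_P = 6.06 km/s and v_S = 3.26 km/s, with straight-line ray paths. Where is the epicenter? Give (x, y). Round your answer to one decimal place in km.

x ≈ -53.0 km, y ≈ -30.1 km

Distance from S−P lag: d = Δt · v_P v_S / (v_P − v_S) = Δt · (6.06·3.26)/(6.06−3.26) ≈ 7.0556·Δt.
So d_SAO = 258.59, d_HUMO = 183.44, d_TON = 43.92 km.
Circle about each station: (x − 192.9)² + (y − 49.9)² = 258.59²; (x + 111.7)² + (y − 143.7)² = 183.44²; (x + 95.9)² + (y + 20.7)² = 43.92².
Subtracting the SAO equation from the HUMO and TON equations removes the quadratic terms:
-609.2 x + 187.6 y = 26644.71
-577.6 x − 141.2 y = 34864.70
Solving the 2×2 system: x ≈ -53.0, y ≈ -30.1 km.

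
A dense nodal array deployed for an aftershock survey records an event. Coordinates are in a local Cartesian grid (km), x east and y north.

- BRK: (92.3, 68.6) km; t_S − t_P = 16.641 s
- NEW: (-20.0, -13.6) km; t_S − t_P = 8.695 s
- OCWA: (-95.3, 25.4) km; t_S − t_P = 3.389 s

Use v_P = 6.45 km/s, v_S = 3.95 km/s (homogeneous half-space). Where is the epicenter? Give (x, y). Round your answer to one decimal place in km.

Distance from S−P lag: d = Δt · v_P v_S / (v_P − v_S) = Δt · (6.45·3.95)/(6.45−3.95) ≈ 10.1910·Δt.
So d_BRK = 169.59, d_NEW = 88.61, d_OCWA = 34.54 km.
Circle about each station: (x − 92.3)² + (y − 68.6)² = 169.59²; (x + 20.0)² + (y + 13.6)² = 88.61²; (x + 95.3)² + (y − 25.4)² = 34.54².
Subtracting pairs of circle equations eliminates x²+y² and gives linear equations (the radical axes):
-224.6 x − 164.4 y = 8268.75
-375.2 x − 86.4 y = 24069.76
Solving the 2×2 system: x ≈ -76.7, y ≈ 54.5 km.
Check against BRK (with the unrounded x, y): √((x − 92.3)²+(y − 68.6)²) = 169.59 ≈ 169.59 km. ✓

(-76.7, 54.5)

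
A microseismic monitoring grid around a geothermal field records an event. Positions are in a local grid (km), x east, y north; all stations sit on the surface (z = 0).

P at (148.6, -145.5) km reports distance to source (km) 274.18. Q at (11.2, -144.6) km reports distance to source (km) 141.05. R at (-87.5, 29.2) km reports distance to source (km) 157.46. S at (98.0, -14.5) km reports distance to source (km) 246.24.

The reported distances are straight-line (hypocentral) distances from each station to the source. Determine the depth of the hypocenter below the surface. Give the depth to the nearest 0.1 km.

Each station gives a sphere (x−x_i)² + (y−y_i)² + z² = d_i² (stations at z=0).
Subtracting the P sphere from Q and R: z² cancels, leaving linear equations in x and y:
-274.8 x + 1.8 y = 33061.96
-472.2 x + 349.4 y = 15637.70
Solving: x ≈ -121.092, y ≈ -118.895 km (keep extra digits for the depth step; rounded: -121.1, -118.9).
Then from the P sphere: z² = 274.18² − (x − 148.6)² − (y + 145.5)² with x = -121.092, y = -118.895, so z ≈ 41.630 ≈ 41.6 km.
Check against S (with the unrounded solution): distance 246.24 ≈ 246.24 km. ✓

z ≈ 41.6 km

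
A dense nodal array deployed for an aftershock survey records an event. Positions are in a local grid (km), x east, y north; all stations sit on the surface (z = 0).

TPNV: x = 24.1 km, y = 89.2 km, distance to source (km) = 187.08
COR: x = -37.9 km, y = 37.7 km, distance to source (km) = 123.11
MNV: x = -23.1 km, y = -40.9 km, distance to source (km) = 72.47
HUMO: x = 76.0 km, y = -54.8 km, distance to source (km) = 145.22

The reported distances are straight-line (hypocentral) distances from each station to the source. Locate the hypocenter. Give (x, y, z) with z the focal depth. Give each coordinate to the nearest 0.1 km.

Each station gives a sphere (x−x_i)² + (y−y_i)² + z² = d_i² (stations at z=0).
Subtracting the TPNV sphere from COR and MNV: z² cancels, leaving linear equations in x and y:
-124.0 x − 103.0 y = 14163.10
-94.4 x − 260.2 y = 23416.00
Solving: x ≈ -56.491, y ≈ -69.498 km (keep extra digits for the depth step; rounded: -56.5, -69.5).
Then from the TPNV sphere: z² = 187.08² − (x − 24.1)² − (y − 89.2)² with x = -56.491, y = -69.498, so z ≈ 57.610 ≈ 57.6 km.

(-56.5, -69.5, 57.6)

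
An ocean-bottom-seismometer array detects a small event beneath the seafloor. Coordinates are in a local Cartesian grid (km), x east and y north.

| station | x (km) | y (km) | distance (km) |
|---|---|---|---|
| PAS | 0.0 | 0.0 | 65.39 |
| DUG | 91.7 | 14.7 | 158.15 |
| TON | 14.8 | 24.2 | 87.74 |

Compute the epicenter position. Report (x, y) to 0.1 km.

(-63.6, -15.2)

Circle about each station: x² + y² = 65.39²; (x − 91.7)² + (y − 14.7)² = 158.15²; (x − 14.8)² + (y − 24.2)² = 87.74².
Subtracting the PAS equation from the DUG and TON equations removes the quadratic terms:
183.4 x + 29.4 y = -12110.59
29.6 x + 48.4 y = -2617.78
Solving the 2×2 system: x ≈ -63.6, y ≈ -15.2 km.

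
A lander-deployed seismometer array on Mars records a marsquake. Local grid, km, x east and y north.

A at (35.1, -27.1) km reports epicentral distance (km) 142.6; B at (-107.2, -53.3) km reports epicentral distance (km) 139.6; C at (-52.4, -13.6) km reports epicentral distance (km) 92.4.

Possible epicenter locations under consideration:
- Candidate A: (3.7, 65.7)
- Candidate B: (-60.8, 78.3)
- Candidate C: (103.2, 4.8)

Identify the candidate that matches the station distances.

Candidate B

For each candidate, compare |candidate − station| to the reported distance:
Candidate A: residuals A 44.6, B 23.1, C 4.7 → max 44.6 km
Candidate B: residuals A 0.1, B 0.1, C 0.1 → max 0.1 km
Candidate C: residuals A 67.4, B 78.7, C 64.3 → max 78.7 km
Only Candidate B has all residuals ≈ 0.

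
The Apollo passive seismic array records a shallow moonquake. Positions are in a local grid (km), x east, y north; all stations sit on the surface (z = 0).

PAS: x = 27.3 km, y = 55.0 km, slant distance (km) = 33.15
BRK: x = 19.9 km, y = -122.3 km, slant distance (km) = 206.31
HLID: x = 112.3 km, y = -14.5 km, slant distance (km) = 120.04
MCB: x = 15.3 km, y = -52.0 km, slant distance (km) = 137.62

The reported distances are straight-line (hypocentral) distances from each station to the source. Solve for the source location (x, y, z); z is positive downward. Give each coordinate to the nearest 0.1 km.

(42.4, 82.5, 10.7)

Each station gives a sphere (x−x_i)² + (y−y_i)² + z² = d_i² (stations at z=0).
Subtracting the PAS sphere from BRK and HLID: z² cancels, leaving linear equations in x and y:
-14.8 x − 354.6 y = -29881.88
170.0 x − 139.0 y = -4259.43
Solving: x ≈ 42.400, y ≈ 82.500 km (keep extra digits for the depth step; rounded: 42.4, 82.5).
Then from the PAS sphere: z² = 33.15² − (x − 27.3)² − (y − 55.0)² with x = 42.400, y = 82.500, so z ≈ 10.708 ≈ 10.7 km.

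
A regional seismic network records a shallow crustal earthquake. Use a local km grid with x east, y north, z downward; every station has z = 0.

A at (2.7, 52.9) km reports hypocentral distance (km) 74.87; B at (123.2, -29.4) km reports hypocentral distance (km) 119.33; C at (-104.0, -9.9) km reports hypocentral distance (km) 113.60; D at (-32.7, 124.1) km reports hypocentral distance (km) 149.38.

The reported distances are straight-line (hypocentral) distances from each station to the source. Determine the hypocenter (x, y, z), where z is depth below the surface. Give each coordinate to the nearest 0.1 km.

Each station gives a sphere (x−x_i)² + (y−y_i)² + z² = d_i² (stations at z=0).
Subtracting the A sphere from B and C: z² cancels, leaving linear equations in x and y:
241.0 x − 164.6 y = 4602.77
-213.4 x − 125.6 y = 808.87
Solving: x ≈ 6.804, y ≈ -18.001 km (keep extra digits for the depth step; rounded: 6.8, -18.0).
Then from the A sphere: z² = 74.87² − (x − 2.7)² − (y − 52.9)² with x = 6.804, y = -18.001, so z ≈ 23.701 ≈ 23.7 km.

x ≈ 6.8 km, y ≈ -18.0 km, depth ≈ 23.7 km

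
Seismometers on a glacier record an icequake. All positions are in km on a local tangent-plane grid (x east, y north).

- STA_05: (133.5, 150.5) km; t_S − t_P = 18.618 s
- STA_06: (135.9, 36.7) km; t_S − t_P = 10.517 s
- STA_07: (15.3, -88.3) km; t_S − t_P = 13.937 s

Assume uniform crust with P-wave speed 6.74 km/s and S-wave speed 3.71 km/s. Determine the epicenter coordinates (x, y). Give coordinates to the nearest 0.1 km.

Distance from S−P lag: d = Δt · v_P v_S / (v_P − v_S) = Δt · (6.74·3.71)/(6.74−3.71) ≈ 8.2526·Δt.
So d_STA_05 = 153.65, d_STA_06 = 86.79, d_STA_07 = 115.02 km.
Circle about each station: (x − 133.5)² + (y − 150.5)² = 153.65²; (x − 135.9)² + (y − 36.7)² = 86.79²; (x − 15.3)² + (y + 88.3)² = 115.02².
Subtracting the STA_05 equation from the STA_06 and STA_07 equations removes the quadratic terms:
4.8 x − 227.6 y = -4580.98
-236.4 x − 477.6 y = -22062.80
Solving the 2×2 system: x ≈ 50.5, y ≈ 21.2 km.

x ≈ 50.5 km, y ≈ 21.2 km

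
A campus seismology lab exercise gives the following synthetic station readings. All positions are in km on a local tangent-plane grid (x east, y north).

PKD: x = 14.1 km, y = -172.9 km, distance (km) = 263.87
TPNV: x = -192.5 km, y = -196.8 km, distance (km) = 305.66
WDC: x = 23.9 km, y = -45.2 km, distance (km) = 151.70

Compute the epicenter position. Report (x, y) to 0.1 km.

-62.2 km east, 79.7 km north

Circle about each station: (x − 14.1)² + (y + 172.9)² = 263.87²; (x + 192.5)² + (y + 196.8)² = 305.66²; (x − 23.9)² + (y + 45.2)² = 151.70².
Subtracting the PKD equation from the TPNV and WDC equations removes the quadratic terms:
-413.2 x − 47.8 y = 21892.61
19.6 x + 255.4 y = 19135.52
Solving the 2×2 system: x ≈ -62.2, y ≈ 79.7 km.
Check against PKD (with the unrounded x, y): √((x − 14.1)²+(y + 172.9)²) = 263.87 ≈ 263.87 km. ✓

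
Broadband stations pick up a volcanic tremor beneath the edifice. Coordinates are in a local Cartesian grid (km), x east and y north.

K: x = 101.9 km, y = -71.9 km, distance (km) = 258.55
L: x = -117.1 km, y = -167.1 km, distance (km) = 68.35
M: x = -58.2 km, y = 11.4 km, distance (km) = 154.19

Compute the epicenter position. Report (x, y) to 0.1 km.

Circle about each station: (x − 101.9)² + (y + 71.9)² = 258.55²; (x + 117.1)² + (y + 167.1)² = 68.35²; (x + 58.2)² + (y − 11.4)² = 154.19².
Subtracting pairs of circle equations eliminates x²+y² and gives linear equations (the radical axes):
-438.0 x − 190.4 y = 88257.98
-320.2 x + 166.6 y = 31037.53
Solving the 2×2 system: x ≈ -153.9, y ≈ -109.5 km.

-153.9 km east, -109.5 km north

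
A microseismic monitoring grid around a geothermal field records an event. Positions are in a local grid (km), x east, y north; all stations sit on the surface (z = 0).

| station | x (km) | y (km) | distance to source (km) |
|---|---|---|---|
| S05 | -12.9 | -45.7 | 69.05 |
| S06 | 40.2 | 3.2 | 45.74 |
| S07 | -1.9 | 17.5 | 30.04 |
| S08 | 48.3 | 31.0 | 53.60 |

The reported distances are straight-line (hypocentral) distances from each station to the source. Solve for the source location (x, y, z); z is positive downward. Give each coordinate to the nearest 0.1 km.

Each station gives a sphere (x−x_i)² + (y−y_i)² + z² = d_i² (stations at z=0).
Subtracting the S05 sphere from S06 and S07: z² cancels, leaving linear equations in x and y:
106.2 x + 97.8 y = 2047.13
22.0 x + 126.4 y = 1920.46
Solving: x ≈ 6.293, y ≈ 14.098 km (keep extra digits for the depth step; rounded: 6.3, 14.1).
Then from the S05 sphere: z² = 69.05² − (x + 12.9)² − (y + 45.7)² with x = 6.293, y = 14.098, so z ≈ 28.701 ≈ 28.7 km.

x ≈ 6.3 km, y ≈ 14.1 km, depth ≈ 28.7 km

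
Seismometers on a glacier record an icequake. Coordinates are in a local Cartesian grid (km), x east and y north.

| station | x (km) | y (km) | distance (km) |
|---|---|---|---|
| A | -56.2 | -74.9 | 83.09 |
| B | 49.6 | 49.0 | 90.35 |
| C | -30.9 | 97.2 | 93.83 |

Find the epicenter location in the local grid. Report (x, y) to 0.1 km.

Circle about each station: (x + 56.2)² + (y + 74.9)² = 83.09²; (x − 49.6)² + (y − 49.0)² = 90.35²; (x + 30.9)² + (y − 97.2)² = 93.83².
Subtracting pairs of circle equations eliminates x²+y² and gives linear equations (the radical axes):
211.6 x + 247.8 y = -5166.46
50.6 x + 344.2 y = -265.92
Solving the 2×2 system: x ≈ -28.4, y ≈ 3.4 km.

(-28.4, 3.4)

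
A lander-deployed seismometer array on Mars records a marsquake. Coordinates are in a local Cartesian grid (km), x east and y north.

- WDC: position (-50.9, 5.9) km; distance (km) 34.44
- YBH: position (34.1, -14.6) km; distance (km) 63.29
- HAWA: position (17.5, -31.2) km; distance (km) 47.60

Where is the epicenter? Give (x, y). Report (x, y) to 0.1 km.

-28.9 km east, -20.6 km north

Circle about each station: (x + 50.9)² + (y − 5.9)² = 34.44²; (x − 34.1)² + (y + 14.6)² = 63.29²; (x − 17.5)² + (y + 31.2)² = 47.60².
Subtracting pairs of circle equations eliminates x²+y² and gives linear equations (the radical axes):
170.0 x − 41.0 y = -4069.16
136.8 x − 74.2 y = -2425.58
Solving the 2×2 system: x ≈ -28.9, y ≈ -20.6 km.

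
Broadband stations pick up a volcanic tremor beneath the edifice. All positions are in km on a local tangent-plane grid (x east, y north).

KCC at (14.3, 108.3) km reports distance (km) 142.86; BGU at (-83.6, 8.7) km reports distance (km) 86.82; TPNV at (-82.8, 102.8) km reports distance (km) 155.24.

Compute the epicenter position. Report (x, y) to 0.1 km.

Circle about each station: (x − 14.3)² + (y − 108.3)² = 142.86²; (x + 83.6)² + (y − 8.7)² = 86.82²; (x + 82.8)² + (y − 102.8)² = 155.24².
Subtracting the KCC equation from the BGU and TPNV equations removes the quadratic terms:
-195.8 x − 199.2 y = 8002.54
-194.2 x − 11.0 y = 1799.82
Solving the 2×2 system: x ≈ -7.4, y ≈ -32.9 km.

-7.4 km east, -32.9 km north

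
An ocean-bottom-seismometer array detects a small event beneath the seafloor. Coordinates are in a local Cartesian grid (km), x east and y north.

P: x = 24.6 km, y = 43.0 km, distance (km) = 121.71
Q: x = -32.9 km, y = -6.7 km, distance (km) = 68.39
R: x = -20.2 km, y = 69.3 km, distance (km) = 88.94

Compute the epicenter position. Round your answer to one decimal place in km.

x ≈ -95.2 km, y ≈ 21.5 km

Circle about each station: (x − 24.6)² + (y − 43.0)² = 121.71²; (x + 32.9)² + (y + 6.7)² = 68.39²; (x + 20.2)² + (y − 69.3)² = 88.94².
Subtracting the P equation from the Q and R equations removes the quadratic terms:
-115.0 x − 99.4 y = 8809.27
-89.6 x + 52.6 y = 9659.37
Solving the 2×2 system: x ≈ -95.2, y ≈ 21.5 km.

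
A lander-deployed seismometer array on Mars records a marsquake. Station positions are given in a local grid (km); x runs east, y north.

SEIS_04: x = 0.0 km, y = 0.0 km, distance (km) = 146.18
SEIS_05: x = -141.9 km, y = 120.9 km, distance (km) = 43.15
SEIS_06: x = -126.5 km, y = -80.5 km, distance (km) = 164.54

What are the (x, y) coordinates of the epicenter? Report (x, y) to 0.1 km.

Circle about each station: x² + y² = 146.18²; (x + 141.9)² + (y − 120.9)² = 43.15²; (x + 126.5)² + (y + 80.5)² = 164.54².
Subtracting pairs of circle equations eliminates x²+y² and gives linear equations (the radical axes):
-283.8 x + 241.8 y = 54259.09
-253.0 x − 161.0 y = 16777.68
Solving the 2×2 system: x ≈ -119.7, y ≈ 83.9 km.
Check against SEIS_04 (with the unrounded x, y): √(x²+y²) = 146.18 ≈ 146.18 km. ✓

x ≈ -119.7 km, y ≈ 83.9 km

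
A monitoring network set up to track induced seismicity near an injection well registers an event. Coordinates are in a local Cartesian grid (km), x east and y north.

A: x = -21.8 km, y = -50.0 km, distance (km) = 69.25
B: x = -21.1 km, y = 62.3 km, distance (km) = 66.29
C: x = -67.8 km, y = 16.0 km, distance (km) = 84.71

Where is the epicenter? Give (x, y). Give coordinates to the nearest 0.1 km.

16.5 km east, 7.7 km north

Circle about each station: (x + 21.8)² + (y + 50.0)² = 69.25²; (x + 21.1)² + (y − 62.3)² = 66.29²; (x + 67.8)² + (y − 16.0)² = 84.71².
Subtracting the A equation from the B and C equations removes the quadratic terms:
1.4 x + 224.6 y = 1752.46
-92.0 x + 132.0 y = -502.62
Solving the 2×2 system: x ≈ 16.5, y ≈ 7.7 km.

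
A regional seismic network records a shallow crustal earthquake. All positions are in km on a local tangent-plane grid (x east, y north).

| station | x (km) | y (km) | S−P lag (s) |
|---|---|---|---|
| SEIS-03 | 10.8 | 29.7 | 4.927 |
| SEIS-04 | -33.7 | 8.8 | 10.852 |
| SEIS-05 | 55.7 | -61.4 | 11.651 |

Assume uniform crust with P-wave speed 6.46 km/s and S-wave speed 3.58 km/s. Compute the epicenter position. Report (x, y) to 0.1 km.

Distance from S−P lag: d = Δt · v_P v_S / (v_P − v_S) = Δt · (6.46·3.58)/(6.46−3.58) ≈ 8.0301·Δt.
So d_SEIS-03 = 39.56, d_SEIS-04 = 87.14, d_SEIS-05 = 93.56 km.
Circle about each station: (x − 10.8)² + (y − 29.7)² = 39.56²; (x + 33.7)² + (y − 8.8)² = 87.14²; (x − 55.7)² + (y + 61.4)² = 93.56².
Subtracting pairs of circle equations eliminates x²+y² and gives linear equations (the radical axes):
-89.0 x − 41.8 y = -5813.99
89.8 x − 182.2 y = -1314.76
Solving the 2×2 system: x ≈ 50.3, y ≈ 32.0 km.
Check against SEIS-03 (with the unrounded x, y): √((x − 10.8)²+(y − 29.7)²) = 39.56 ≈ 39.56 km. ✓

x ≈ 50.3 km, y ≈ 32.0 km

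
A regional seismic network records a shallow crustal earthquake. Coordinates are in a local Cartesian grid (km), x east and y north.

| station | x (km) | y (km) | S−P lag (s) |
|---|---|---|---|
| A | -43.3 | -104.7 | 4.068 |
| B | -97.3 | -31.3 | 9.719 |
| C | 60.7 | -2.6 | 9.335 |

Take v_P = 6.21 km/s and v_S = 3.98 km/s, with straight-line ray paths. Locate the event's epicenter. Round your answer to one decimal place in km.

Distance from S−P lag: d = Δt · v_P v_S / (v_P − v_S) = Δt · (6.21·3.98)/(6.21−3.98) ≈ 11.0833·Δt.
So d_A = 45.09, d_B = 107.72, d_C = 103.46 km.
Circle about each station: (x + 43.3)² + (y + 104.7)² = 45.09²; (x + 97.3)² + (y + 31.3)² = 107.72²; (x − 60.7)² + (y + 2.6)² = 103.46².
Subtracting pairs of circle equations eliminates x²+y² and gives linear equations (the radical axes):
-108.0 x + 146.8 y = -11960.49
208.0 x + 204.2 y = -17816.59
Solving the 2×2 system: x ≈ -3.3, y ≈ -83.9 km.

(-3.3, -83.9)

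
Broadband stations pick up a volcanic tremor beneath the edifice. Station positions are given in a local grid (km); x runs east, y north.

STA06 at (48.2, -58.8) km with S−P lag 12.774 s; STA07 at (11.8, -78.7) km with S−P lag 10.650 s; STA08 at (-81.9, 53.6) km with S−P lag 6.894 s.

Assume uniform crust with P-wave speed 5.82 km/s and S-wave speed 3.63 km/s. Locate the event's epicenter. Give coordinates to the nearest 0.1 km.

x ≈ -65.3 km, y ≈ -10.8 km

Distance from S−P lag: d = Δt · v_P v_S / (v_P − v_S) = Δt · (5.82·3.63)/(5.82−3.63) ≈ 9.6468·Δt.
So d_STA06 = 123.23, d_STA07 = 102.74, d_STA08 = 66.51 km.
Circle about each station: (x − 48.2)² + (y + 58.8)² = 123.23²; (x − 11.8)² + (y + 78.7)² = 102.74²; (x + 81.9)² + (y − 53.6)² = 66.51².
Subtracting pairs of circle equations eliminates x²+y² and gives linear equations (the radical axes):
-72.8 x − 39.8 y = 5182.38
-260.2 x + 224.8 y = 14561.94
Solving the 2×2 system: x ≈ -65.3, y ≈ -10.8 km.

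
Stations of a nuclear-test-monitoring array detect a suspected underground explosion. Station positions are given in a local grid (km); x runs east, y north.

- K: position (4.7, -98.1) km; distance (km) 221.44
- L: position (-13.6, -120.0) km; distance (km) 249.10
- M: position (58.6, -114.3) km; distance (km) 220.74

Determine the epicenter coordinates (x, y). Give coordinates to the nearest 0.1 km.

(97.4, 103.0)

Circle about each station: (x − 4.7)² + (y + 98.1)² = 221.44²; (x + 13.6)² + (y + 120.0)² = 249.10²; (x − 58.6)² + (y + 114.3)² = 220.74².
Subtracting the K equation from the L and M equations removes the quadratic terms:
-36.6 x − 43.8 y = -8075.88
107.8 x − 32.4 y = 7162.28
Solving the 2×2 system: x ≈ 97.4, y ≈ 103.0 km.
Check against K (with the unrounded x, y): √((x − 4.7)²+(y + 98.1)²) = 221.43 ≈ 221.44 km. ✓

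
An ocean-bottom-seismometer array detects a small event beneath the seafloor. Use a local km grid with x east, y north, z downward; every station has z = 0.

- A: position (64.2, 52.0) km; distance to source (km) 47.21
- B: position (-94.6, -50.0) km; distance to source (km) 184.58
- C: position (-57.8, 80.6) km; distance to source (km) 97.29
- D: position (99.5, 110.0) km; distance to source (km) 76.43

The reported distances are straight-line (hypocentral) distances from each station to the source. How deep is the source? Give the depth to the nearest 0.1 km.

depth ≈ 27.1 km

Each station gives a sphere (x−x_i)² + (y−y_i)² + z² = d_i² (stations at z=0).
Subtracting the A sphere from B and C: z² cancels, leaving linear equations in x and y:
-317.6 x − 204.0 y = -27217.47
-244.0 x + 57.2 y = -4225.00
Solving: x ≈ 35.600, y ≈ 77.995 km (keep extra digits for the depth step; rounded: 35.6, 78.0).
Then from the A sphere: z² = 47.21² − (x − 64.2)² − (y − 52.0)² with x = 35.600, y = 77.995, so z ≈ 27.112 ≈ 27.1 km.
Check against D (with the unrounded solution): distance 76.44 ≈ 76.43 km. ✓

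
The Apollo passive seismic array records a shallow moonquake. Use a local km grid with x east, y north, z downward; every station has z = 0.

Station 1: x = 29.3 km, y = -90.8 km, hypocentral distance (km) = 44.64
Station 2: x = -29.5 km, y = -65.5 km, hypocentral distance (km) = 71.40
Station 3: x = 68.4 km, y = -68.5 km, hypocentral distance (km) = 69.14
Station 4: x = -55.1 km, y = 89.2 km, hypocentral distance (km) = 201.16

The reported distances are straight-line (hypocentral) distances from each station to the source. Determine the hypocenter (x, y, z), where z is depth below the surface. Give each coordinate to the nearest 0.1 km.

x ≈ 20.3 km, y ≈ -92.1 km, depth ≈ 43.7 km

Each station gives a sphere (x−x_i)² + (y−y_i)² + z² = d_i² (stations at z=0).
Subtracting the Station 1 sphere from Station 2 and Station 3: z² cancels, leaving linear equations in x and y:
-117.6 x + 50.6 y = -7047.86
78.2 x + 44.6 y = -2519.93
Solving: x ≈ 20.303, y ≈ -92.099 km (keep extra digits for the depth step; rounded: 20.3, -92.1).
Then from the Station 1 sphere: z² = 44.64² − (x − 29.3)² − (y + 90.8)² with x = 20.303, y = -92.099, so z ≈ 43.705 ≈ 43.7 km.
Check against Station 4 (with the unrounded solution): distance 201.16 ≈ 201.16 km. ✓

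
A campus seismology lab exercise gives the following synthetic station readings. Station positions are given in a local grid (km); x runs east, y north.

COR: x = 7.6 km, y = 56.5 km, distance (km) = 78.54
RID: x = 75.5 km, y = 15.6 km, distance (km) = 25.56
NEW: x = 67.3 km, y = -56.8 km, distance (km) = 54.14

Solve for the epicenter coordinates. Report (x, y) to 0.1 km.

x ≈ 58.4 km, y ≈ -3.4 km

Circle about each station: (x − 7.6)² + (y − 56.5)² = 78.54²; (x − 75.5)² + (y − 15.6)² = 25.56²; (x − 67.3)² + (y + 56.8)² = 54.14².
Subtracting the COR equation from the RID and NEW equations removes the quadratic terms:
135.8 x − 81.8 y = 8208.82
119.4 x − 226.6 y = 7742.91
Solving the 2×2 system: x ≈ 58.4, y ≈ -3.4 km.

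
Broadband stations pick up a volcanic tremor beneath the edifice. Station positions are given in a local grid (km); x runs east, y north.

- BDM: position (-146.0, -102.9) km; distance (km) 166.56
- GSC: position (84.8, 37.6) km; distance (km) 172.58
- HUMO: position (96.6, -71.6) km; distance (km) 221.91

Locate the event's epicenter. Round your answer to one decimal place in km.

Circle about each station: (x + 146.0)² + (y + 102.9)² = 166.56²; (x − 84.8)² + (y − 37.6)² = 172.58²; (x − 96.6)² + (y + 71.6)² = 221.91².
Subtracting the BDM equation from the GSC and HUMO equations removes the quadratic terms:
461.6 x + 281.0 y = -25341.23
485.2 x + 62.6 y = -38948.10
Solving the 2×2 system: x ≈ -87.1, y ≈ 52.9 km.

-87.1 km east, 52.9 km north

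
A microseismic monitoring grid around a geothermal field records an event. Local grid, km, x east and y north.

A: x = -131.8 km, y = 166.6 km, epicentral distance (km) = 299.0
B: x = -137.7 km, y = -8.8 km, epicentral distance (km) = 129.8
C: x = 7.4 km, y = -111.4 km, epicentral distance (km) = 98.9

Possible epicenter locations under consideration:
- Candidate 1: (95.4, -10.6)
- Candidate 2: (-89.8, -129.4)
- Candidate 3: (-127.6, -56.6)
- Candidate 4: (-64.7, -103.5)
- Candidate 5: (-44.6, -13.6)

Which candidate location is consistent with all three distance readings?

Candidate 2

For each candidate, compare |candidate − station| to the reported distance:
Candidate 1: residuals A 10.9, B 103.3, C 34.9 → max 103.3 km
Candidate 2: residuals A 0.0, B 0.0, C 0.0 → max 0.0 km
Candidate 3: residuals A 75.8, B 80.9, C 46.8 → max 80.9 km
Candidate 4: residuals A 20.7, B 10.2, C 26.4 → max 26.4 km
Candidate 5: residuals A 98.8, B 36.6, C 11.9 → max 98.8 km
Only Candidate 2 has all residuals ≈ 0.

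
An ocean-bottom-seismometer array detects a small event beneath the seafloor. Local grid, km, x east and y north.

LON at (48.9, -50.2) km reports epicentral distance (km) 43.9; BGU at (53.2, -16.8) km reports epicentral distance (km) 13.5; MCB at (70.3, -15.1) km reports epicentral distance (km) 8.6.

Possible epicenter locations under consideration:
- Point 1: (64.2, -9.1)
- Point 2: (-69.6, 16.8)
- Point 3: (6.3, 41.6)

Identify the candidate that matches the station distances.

For each candidate, compare |candidate − station| to the reported distance:
Point 1: residuals LON 0.0, BGU 0.1, MCB 0.0 → max 0.1 km
Point 2: residuals LON 92.2, BGU 113.8, MCB 134.9 → max 134.9 km
Point 3: residuals LON 57.3, BGU 61.4, MCB 76.9 → max 76.9 km
Only Point 1 has all residuals ≈ 0.

Point 1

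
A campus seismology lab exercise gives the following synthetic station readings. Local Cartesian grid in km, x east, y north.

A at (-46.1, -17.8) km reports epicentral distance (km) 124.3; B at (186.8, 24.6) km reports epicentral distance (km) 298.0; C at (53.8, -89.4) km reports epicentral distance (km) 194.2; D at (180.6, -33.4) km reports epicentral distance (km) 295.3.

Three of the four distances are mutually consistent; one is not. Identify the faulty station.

A

Solve using three stations at a time. Using B, C, D (subtract circle equations pairwise → linear system) gives (x, y) ≈ (-110.9, 13.3).
Distances from that point to each station vs reported:
  A: calculated 71.9 vs reported 124.3 → residual 52.4 km
  B: calculated 297.9 vs reported 298.0 → residual 0.1 km
  C: calculated 194.1 vs reported 194.2 → residual 0.1 km
  D: calculated 295.2 vs reported 295.3 → residual 0.1 km
B, C, D are mutually consistent (residuals ≈ 0); A is off by 52.4 km.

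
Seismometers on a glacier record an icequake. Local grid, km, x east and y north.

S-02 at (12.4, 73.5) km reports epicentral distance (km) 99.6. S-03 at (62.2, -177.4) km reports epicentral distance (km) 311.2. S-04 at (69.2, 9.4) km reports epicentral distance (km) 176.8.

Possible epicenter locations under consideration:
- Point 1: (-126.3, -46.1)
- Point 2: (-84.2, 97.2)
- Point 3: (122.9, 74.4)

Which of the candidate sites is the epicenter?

For each candidate, compare |candidate − station| to the reported distance:
Point 1: residuals S-02 83.5, S-03 81.5, S-04 26.4 → max 83.5 km
Point 2: residuals S-02 0.1, S-03 0.0, S-04 0.1 → max 0.1 km
Point 3: residuals S-02 10.9, S-03 52.2, S-04 92.5 → max 92.5 km
Only Point 2 has all residuals ≈ 0.

Point 2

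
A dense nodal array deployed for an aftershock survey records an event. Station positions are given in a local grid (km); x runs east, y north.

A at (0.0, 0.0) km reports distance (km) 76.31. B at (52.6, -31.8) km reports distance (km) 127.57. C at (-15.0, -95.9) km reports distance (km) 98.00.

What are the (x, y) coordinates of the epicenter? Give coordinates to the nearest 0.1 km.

Circle about each station: x² + y² = 76.31²; (x − 52.6)² + (y + 31.8)² = 127.57²; (x + 15.0)² + (y + 95.9)² = 98.00².
Subtracting the A equation from the B and C equations removes the quadratic terms:
105.2 x − 63.6 y = -6672.89
-30.0 x − 191.8 y = 5641.03
Solving the 2×2 system: x ≈ -74.2, y ≈ -17.8 km.

x ≈ -74.2 km, y ≈ -17.8 km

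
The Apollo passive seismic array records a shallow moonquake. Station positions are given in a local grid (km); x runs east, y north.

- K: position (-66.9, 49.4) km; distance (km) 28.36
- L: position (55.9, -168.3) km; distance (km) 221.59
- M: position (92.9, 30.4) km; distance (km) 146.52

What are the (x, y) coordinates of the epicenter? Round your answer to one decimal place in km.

-53.5 km east, 24.4 km north

Circle about each station: (x + 66.9)² + (y − 49.4)² = 28.36²; (x − 55.9)² + (y + 168.3)² = 221.59²; (x − 92.9)² + (y − 30.4)² = 146.52².
Subtracting the K equation from the L and M equations removes the quadratic terms:
245.6 x − 435.4 y = -23764.11
319.6 x − 38.0 y = -18025.22
Solving the 2×2 system: x ≈ -53.5, y ≈ 24.4 km.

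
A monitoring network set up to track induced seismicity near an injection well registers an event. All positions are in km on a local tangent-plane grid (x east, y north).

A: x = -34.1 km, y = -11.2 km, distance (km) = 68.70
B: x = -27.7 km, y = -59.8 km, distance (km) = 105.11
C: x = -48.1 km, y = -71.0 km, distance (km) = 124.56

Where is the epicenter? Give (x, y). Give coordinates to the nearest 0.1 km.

Circle about each station: (x + 34.1)² + (y + 11.2)² = 68.70²; (x + 27.7)² + (y + 59.8)² = 105.11²; (x + 48.1)² + (y + 71.0)² = 124.56².
Subtracting pairs of circle equations eliminates x²+y² and gives linear equations (the radical axes):
12.8 x − 97.2 y = -3273.34
-28.0 x − 119.6 y = -4729.14
Solving the 2×2 system: x ≈ 16.0, y ≈ 35.8 km.

x ≈ 16.0 km, y ≈ 35.8 km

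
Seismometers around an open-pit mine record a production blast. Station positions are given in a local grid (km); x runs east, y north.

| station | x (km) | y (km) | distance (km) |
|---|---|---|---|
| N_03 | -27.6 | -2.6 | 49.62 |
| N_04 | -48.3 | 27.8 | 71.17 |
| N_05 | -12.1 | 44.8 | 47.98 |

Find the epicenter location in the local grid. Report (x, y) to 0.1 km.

Circle about each station: (x + 27.6)² + (y + 2.6)² = 49.62²; (x + 48.3)² + (y − 27.8)² = 71.17²; (x + 12.1)² + (y − 44.8)² = 47.98².
Subtracting the N_03 equation from the N_04 and N_05 equations removes the quadratic terms:
-41.4 x + 60.8 y = -265.81
31.0 x + 94.8 y = 1544.99
Solving the 2×2 system: x ≈ 20.5, y ≈ 9.6 km.

20.5 km east, 9.6 km north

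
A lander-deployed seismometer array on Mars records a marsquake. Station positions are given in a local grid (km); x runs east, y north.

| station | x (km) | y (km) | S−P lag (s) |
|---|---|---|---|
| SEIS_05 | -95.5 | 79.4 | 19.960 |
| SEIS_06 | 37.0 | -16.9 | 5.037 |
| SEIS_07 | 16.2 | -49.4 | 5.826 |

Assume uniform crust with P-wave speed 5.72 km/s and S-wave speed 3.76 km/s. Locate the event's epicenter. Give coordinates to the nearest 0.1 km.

(80.1, -51.5)

Distance from S−P lag: d = Δt · v_P v_S / (v_P − v_S) = Δt · (5.72·3.76)/(5.72−3.76) ≈ 10.9731·Δt.
So d_SEIS_05 = 219.02, d_SEIS_06 = 55.27, d_SEIS_07 = 63.93 km.
Circle about each station: (x + 95.5)² + (y − 79.4)² = 219.02²; (x − 37.0)² + (y + 16.9)² = 55.27²; (x − 16.2)² + (y + 49.4)² = 63.93².
Subtracting the SEIS_05 equation from the SEIS_06 and SEIS_07 equations removes the quadratic terms:
265.0 x − 192.6 y = 31144.99
223.4 x − 257.6 y = 31160.91
Solving the 2×2 system: x ≈ 80.1, y ≈ -51.5 km.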